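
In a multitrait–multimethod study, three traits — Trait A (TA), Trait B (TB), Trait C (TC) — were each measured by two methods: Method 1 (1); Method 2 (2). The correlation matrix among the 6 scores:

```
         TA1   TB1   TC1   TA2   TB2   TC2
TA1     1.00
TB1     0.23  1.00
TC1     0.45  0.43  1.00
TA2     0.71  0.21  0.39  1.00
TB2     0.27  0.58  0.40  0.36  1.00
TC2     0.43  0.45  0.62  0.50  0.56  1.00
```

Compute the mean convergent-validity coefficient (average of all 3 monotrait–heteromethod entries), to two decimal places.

Convergent values: 0.71, 0.58, 0.62; mean = 1.91/3 = 0.64.

0.64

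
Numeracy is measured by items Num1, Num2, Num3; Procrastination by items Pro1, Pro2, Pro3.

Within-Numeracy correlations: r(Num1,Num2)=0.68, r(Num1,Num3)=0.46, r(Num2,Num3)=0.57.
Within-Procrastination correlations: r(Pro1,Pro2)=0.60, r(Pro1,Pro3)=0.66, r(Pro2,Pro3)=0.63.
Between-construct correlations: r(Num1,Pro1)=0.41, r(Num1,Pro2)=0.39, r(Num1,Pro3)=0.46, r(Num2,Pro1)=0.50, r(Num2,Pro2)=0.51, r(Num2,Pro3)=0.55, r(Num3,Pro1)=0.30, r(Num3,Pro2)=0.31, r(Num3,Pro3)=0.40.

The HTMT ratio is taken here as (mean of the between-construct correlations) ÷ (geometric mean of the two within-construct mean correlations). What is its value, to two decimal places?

Mean between = 3.83/9 = 0.4256.
Mean within-Num = 1.71/3 = 0.5700; mean within-Pro = 1.89/3 = 0.6300.
Geometric mean = √(0.5700 × 0.6300) = 0.5992.
HTMT = 0.4256 / 0.5992 = 0.71.

0.71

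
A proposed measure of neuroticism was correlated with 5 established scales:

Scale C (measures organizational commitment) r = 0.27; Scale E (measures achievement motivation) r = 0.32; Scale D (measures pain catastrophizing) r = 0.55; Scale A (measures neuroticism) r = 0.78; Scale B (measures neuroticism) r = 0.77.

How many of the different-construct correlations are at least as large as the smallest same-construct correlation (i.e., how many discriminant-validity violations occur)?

0

Convergent (same construct = neuroticism): Scale A, Scale B.
Smallest convergent = 0.77. Discriminant values: 0.27, 0.32, 0.55; count ≥ 0.77 → 0.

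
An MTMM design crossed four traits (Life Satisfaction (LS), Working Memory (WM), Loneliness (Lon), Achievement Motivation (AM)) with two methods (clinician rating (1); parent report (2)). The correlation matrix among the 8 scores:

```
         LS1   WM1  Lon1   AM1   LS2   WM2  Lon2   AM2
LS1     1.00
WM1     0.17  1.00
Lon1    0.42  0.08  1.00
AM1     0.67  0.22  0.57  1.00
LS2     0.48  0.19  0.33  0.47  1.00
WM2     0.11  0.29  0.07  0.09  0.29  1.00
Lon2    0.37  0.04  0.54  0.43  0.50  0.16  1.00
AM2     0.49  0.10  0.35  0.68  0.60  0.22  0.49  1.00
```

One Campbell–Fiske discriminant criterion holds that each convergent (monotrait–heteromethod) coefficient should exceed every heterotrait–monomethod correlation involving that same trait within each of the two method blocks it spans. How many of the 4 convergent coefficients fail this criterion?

3

Checking each validity diagonal entry against its comparison values:
LS (methods 1·2): 0.48 vs {0.17, 0.29, 0.42, 0.50, 0.67, 0.60} → fail.
WM (methods 1·2): 0.29 vs {0.17, 0.29, 0.08, 0.16, 0.22, 0.22} → fail.
Lon (methods 1·2): 0.54 vs {0.42, 0.50, 0.08, 0.16, 0.57, 0.49} → fail.
AM (methods 1·2): 0.68 vs {0.67, 0.60, 0.22, 0.22, 0.57, 0.49} → pass.
3 of 4 fail.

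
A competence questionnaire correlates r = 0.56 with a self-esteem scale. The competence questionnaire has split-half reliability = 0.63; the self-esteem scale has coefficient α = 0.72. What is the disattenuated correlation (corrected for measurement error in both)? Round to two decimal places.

0.83

r_true = r_obs / √(r_xx · r_yy) = 0.56 / √(0.63 × 0.72) = 0.56 / √0.4536 = 0.56 / 0.6735 ≈ 0.83.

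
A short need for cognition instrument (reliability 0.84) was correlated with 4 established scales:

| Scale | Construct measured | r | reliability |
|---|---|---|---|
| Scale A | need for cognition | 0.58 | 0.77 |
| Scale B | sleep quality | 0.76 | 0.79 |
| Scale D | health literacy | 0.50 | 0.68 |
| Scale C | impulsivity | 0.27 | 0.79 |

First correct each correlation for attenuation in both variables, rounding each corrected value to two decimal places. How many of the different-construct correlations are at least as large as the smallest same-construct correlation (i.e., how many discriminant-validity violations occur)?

Disattenuated r (r / √(r_scale · r_new)):
  Scale A (conv): 0.58 / √(0.77·0.84) = 0.72
  Scale B (disc): 0.76 / √(0.79·0.84) = 0.93
  Scale D (disc): 0.50 / √(0.68·0.84) = 0.66
  Scale C (disc): 0.27 / √(0.79·0.84) = 0.33
Smallest convergent = 0.72. Discriminant values: 0.93, 0.66, 0.33; count ≥ 0.72 → 1.

1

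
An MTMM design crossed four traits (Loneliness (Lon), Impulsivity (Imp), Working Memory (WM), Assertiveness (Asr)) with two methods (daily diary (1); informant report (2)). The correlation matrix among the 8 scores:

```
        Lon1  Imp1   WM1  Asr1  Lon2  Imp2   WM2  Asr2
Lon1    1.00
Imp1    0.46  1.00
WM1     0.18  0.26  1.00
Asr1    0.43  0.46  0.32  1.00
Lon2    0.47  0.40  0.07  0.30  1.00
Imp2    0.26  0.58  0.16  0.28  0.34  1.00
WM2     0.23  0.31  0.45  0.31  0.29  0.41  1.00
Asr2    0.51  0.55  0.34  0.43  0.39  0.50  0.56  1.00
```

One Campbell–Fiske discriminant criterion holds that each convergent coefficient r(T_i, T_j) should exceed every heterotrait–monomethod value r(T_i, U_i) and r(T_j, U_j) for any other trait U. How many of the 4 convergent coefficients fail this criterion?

2

Convergent coefficients and their comparison sets:
Lon (methods 1·2): 0.47 vs {0.46, 0.34, 0.18, 0.29, 0.43, 0.39} → pass.
Imp (methods 1·2): 0.58 vs {0.46, 0.34, 0.26, 0.41, 0.46, 0.50} → pass.
WM (methods 1·2): 0.45 vs {0.18, 0.29, 0.26, 0.41, 0.32, 0.56} → fail.
Asr (methods 1·2): 0.43 vs {0.43, 0.39, 0.46, 0.50, 0.32, 0.56} → fail.
2 of 4 fail.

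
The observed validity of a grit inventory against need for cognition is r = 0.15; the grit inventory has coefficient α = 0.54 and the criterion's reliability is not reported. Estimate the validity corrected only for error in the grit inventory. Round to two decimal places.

0.20

Single correction: r_c = r_obs / √r_xx = 0.15 / √0.54 = 0.15 / 0.7348 ≈ 0.20.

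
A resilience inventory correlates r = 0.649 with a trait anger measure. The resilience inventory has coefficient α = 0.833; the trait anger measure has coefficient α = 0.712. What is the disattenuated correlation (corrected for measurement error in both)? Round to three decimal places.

r_true = r_obs / √(r_xx · r_yy) = 0.649 / √(0.833 × 0.712) = 0.649 / √0.593096 = 0.649 / 0.7701 ≈ 0.843.

0.843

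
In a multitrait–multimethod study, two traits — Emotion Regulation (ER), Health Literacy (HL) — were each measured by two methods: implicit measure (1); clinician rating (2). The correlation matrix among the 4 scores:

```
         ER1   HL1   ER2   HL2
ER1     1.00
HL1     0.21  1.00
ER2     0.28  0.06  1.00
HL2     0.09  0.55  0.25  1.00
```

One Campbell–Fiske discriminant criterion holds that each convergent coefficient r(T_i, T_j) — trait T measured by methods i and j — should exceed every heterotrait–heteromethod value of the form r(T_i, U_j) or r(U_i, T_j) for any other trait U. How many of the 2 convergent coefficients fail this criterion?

Checking each validity diagonal entry against its comparison values:
ER (methods 1·2): 0.28 vs {0.09, 0.06} → pass.
HL (methods 1·2): 0.55 vs {0.06, 0.09} → pass.
0 of 2 fail.

0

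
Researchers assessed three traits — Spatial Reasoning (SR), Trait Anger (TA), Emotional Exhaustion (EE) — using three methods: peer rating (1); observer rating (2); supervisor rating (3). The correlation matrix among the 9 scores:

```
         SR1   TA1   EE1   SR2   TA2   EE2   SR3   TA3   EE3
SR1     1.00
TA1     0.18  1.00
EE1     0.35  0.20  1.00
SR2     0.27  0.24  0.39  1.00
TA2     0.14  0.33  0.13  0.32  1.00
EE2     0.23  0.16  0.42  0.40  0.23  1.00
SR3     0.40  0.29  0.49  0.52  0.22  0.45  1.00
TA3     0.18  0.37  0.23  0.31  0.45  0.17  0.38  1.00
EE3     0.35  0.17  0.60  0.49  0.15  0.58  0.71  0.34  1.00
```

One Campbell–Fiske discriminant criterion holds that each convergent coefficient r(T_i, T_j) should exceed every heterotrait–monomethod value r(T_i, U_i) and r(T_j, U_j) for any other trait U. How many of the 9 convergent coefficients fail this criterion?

Checking each validity diagonal entry against its comparison values:
SR (methods 1·2): 0.27 vs {0.18, 0.32, 0.35, 0.40} → fail.
SR (methods 1·3): 0.40 vs {0.18, 0.38, 0.35, 0.71} → fail.
SR (methods 2·3): 0.52 vs {0.32, 0.38, 0.40, 0.71} → fail.
TA (methods 1·2): 0.33 vs {0.18, 0.32, 0.20, 0.23} → pass.
TA (methods 1·3): 0.37 vs {0.18, 0.38, 0.20, 0.34} → fail.
TA (methods 2·3): 0.45 vs {0.32, 0.38, 0.23, 0.34} → pass.
EE (methods 1·2): 0.42 vs {0.35, 0.40, 0.20, 0.23} → pass.
EE (methods 1·3): 0.60 vs {0.35, 0.71, 0.20, 0.34} → fail.
EE (methods 2·3): 0.58 vs {0.40, 0.71, 0.23, 0.34} → fail.
6 of 9 fail.

6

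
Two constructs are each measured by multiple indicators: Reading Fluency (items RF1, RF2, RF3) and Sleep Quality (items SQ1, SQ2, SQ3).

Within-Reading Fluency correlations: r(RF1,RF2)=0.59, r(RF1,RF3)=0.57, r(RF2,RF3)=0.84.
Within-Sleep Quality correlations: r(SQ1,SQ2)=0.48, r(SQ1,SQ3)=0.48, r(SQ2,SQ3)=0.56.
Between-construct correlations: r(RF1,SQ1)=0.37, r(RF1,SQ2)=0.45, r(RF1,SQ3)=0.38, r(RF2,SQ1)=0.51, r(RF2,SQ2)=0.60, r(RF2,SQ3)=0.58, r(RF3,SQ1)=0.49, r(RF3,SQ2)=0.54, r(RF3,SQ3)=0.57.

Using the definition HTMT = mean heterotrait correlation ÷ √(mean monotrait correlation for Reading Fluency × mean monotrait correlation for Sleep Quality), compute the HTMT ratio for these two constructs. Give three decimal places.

Mean heterotrait r = 4.49/9 = 0.4989.
Mean within-RF = 2.00/3 = 0.6667; mean within-SQ = 1.52/3 = 0.5067.
Geometric mean = √(0.6667 × 0.5067) = 0.5812.
HTMT = 0.4989 / 0.5812 = 0.858.

0.858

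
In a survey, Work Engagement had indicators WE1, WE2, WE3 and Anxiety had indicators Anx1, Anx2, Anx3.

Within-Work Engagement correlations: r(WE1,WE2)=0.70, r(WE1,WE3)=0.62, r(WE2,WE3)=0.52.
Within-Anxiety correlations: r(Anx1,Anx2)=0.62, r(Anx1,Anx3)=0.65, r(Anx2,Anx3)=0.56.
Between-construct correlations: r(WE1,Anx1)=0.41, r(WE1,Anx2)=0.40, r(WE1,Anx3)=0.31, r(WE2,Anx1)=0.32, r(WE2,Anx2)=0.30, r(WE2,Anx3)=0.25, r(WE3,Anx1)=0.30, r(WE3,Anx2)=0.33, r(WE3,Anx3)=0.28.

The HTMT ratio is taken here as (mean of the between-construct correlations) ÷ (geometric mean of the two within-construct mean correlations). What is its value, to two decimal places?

Mean between = 2.90/9 = 0.3222.
Mean within-WE = 1.84/3 = 0.6133; mean within-Anx = 1.83/3 = 0.6100.
Geometric mean = √(0.6133 × 0.6100) = 0.6116.
HTMT = 0.3222 / 0.6116 = 0.53.

0.53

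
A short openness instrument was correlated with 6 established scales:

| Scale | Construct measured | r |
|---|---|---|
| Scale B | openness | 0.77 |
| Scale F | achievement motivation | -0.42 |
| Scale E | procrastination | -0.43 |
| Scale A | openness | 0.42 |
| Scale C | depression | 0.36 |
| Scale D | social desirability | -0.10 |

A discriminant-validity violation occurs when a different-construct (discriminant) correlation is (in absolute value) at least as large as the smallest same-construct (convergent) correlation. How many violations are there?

2

Convergent (same construct = openness): Scale B, Scale A.
Smallest convergent = 0.42. Discriminant |r|: 0.42, 0.43, 0.36, 0.10; count ≥ 0.42 → 2.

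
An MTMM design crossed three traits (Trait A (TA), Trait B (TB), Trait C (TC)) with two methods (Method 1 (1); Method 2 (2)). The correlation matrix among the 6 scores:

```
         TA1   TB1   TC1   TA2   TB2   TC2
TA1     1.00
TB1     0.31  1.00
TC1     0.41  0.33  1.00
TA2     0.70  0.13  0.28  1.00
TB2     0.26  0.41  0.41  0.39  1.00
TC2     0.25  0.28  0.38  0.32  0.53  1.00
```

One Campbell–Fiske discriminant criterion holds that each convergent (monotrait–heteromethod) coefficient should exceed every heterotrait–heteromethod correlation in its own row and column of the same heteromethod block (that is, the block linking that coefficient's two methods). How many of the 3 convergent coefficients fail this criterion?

2

Convergent coefficients and their comparison sets:
TA (methods 1·2): 0.70 vs {0.26, 0.13, 0.25, 0.28} → pass.
TB (methods 1·2): 0.41 vs {0.13, 0.26, 0.28, 0.41} → fail.
TC (methods 1·2): 0.38 vs {0.28, 0.25, 0.41, 0.28} → fail.
2 of 3 fail.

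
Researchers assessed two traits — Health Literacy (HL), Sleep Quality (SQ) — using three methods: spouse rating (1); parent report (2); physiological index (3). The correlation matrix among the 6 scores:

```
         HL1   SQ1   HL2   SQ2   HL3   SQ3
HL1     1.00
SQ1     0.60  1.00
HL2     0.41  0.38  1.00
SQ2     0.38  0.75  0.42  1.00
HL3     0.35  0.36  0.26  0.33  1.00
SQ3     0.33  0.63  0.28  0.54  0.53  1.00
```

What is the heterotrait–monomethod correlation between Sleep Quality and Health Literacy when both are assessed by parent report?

Different traits, same method: r(SQ2, HL2) = 0.42.

0.42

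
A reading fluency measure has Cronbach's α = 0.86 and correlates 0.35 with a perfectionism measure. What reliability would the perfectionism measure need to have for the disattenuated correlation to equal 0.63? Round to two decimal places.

r_true = r_obs / √(r_xx · r_yy) ⇒ 0.63 = 0.35 / √(0.86 · r_yy).
√(0.86 · r_yy) = 0.35 / 0.63 = 0.5556; 0.86 · r_yy = 0.3087; r_yy = 0.3087 / 0.86 ≈ 0.36.

0.36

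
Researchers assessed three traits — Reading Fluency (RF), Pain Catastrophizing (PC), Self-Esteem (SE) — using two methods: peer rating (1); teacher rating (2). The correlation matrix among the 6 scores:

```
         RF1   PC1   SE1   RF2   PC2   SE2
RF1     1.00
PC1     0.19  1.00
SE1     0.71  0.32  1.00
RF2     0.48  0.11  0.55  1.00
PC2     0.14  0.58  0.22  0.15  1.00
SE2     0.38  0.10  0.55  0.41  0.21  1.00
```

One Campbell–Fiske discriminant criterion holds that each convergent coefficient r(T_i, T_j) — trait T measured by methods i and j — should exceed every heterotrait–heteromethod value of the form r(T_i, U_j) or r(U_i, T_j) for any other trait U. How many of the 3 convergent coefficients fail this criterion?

Checking each validity diagonal entry against its comparison values:
RF (methods 1·2): 0.48 vs {0.14, 0.11, 0.38, 0.55} → fail.
PC (methods 1·2): 0.58 vs {0.11, 0.14, 0.10, 0.22} → pass.
SE (methods 1·2): 0.55 vs {0.55, 0.38, 0.22, 0.10} → fail.
2 of 3 fail.

2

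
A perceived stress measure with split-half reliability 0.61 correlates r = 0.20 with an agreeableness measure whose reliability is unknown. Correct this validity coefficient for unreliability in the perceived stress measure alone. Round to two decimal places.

Single correction: r_c = r_obs / √r_xx = 0.20 / √0.61 = 0.20 / 0.7810 ≈ 0.26.

0.26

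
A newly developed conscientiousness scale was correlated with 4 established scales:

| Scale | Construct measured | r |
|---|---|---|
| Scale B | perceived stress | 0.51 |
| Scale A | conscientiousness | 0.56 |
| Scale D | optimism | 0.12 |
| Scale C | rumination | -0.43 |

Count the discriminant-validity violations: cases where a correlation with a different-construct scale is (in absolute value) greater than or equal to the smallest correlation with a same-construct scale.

Convergent (same construct = conscientiousness): Scale A.
Smallest convergent = 0.56. Discriminant |r|: 0.51, 0.12, 0.43; count ≥ 0.56 → 0.

0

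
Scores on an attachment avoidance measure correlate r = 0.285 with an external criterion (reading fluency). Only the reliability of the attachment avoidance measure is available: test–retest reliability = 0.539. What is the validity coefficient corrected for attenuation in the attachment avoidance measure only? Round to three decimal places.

Single correction: r_c = r_obs / √r_xx = 0.285 / √0.539 = 0.285 / 0.7342 ≈ 0.388.

0.388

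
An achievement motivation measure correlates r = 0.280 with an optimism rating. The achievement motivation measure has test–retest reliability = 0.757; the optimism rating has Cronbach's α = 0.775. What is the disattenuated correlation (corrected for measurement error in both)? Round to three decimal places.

r_true = r_obs / √(r_xx · r_yy) = 0.280 / √(0.757 × 0.775) = 0.280 / √0.586675 = 0.280 / 0.7659 ≈ 0.366.

0.366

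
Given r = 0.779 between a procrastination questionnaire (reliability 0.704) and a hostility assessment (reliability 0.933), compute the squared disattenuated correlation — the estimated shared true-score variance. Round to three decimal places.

0.924

Disattenuated r = 0.779 / √(0.704 × 0.933) = 0.779 / 0.8105 = 0.9611.
Shared true-score variance = 0.9611² = 0.9237 ≈ 0.924.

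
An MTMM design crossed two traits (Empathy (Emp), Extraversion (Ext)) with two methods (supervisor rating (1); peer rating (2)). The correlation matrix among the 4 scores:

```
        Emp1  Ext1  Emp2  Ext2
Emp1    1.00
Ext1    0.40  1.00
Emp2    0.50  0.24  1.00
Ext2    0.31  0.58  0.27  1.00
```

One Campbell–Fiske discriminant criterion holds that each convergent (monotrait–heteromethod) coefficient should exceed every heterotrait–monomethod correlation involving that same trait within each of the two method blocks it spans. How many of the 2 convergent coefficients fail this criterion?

0

Checking each validity diagonal entry against its comparison values:
Emp (methods 1·2): 0.50 vs {0.40, 0.27} → pass.
Ext (methods 1·2): 0.58 vs {0.40, 0.27} → pass.
0 of 2 fail.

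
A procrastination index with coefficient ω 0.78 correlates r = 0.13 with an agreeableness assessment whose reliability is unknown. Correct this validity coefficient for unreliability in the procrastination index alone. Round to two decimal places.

Single correction: r_c = r_obs / √r_xx = 0.13 / √0.78 = 0.13 / 0.8832 ≈ 0.15.

0.15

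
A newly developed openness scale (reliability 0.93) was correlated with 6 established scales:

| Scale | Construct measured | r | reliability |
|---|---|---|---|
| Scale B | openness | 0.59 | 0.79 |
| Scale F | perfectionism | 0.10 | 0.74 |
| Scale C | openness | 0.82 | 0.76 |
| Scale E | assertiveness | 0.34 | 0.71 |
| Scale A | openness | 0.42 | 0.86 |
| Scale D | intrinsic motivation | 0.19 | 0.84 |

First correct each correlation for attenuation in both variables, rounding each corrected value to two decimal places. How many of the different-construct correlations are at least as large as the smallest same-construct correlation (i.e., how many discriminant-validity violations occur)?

Disattenuated r (r / √(r_scale · r_new)):
  Scale B (conv): 0.59 / √(0.79·0.93) = 0.69
  Scale F (disc): 0.10 / √(0.74·0.93) = 0.12
  Scale C (conv): 0.82 / √(0.76·0.93) = 0.98
  Scale E (disc): 0.34 / √(0.71·0.93) = 0.42
  Scale A (conv): 0.42 / √(0.86·0.93) = 0.47
  Scale D (disc): 0.19 / √(0.84·0.93) = 0.21
Smallest convergent = 0.47. Discriminant values: 0.12, 0.42, 0.21; count ≥ 0.47 → 0.

0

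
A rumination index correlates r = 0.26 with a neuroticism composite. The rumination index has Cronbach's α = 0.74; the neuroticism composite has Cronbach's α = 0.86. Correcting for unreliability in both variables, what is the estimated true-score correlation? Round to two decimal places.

r_true = r_obs / √(r_xx · r_yy) = 0.26 / √(0.74 × 0.86) = 0.26 / √0.6364 = 0.26 / 0.7977 ≈ 0.33.

0.33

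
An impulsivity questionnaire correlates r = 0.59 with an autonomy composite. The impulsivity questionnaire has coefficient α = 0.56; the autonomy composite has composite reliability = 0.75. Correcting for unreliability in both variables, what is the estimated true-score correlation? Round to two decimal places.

0.91

r_true = r_obs / √(r_xx · r_yy) = 0.59 / √(0.56 × 0.75) = 0.59 / √0.4200 = 0.59 / 0.6481 ≈ 0.91.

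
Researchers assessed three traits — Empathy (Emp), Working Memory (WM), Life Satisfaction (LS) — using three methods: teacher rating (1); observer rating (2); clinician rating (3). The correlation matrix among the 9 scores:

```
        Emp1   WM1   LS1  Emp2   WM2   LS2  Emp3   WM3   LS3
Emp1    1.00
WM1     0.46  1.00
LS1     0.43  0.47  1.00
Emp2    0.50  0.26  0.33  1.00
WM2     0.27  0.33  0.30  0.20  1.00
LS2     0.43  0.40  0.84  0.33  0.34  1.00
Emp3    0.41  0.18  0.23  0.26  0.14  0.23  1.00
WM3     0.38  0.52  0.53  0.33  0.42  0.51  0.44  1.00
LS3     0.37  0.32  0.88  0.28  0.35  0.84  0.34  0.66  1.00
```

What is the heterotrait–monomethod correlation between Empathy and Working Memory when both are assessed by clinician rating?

0.44

Different traits, same method: r(Emp3, WM3) = 0.44.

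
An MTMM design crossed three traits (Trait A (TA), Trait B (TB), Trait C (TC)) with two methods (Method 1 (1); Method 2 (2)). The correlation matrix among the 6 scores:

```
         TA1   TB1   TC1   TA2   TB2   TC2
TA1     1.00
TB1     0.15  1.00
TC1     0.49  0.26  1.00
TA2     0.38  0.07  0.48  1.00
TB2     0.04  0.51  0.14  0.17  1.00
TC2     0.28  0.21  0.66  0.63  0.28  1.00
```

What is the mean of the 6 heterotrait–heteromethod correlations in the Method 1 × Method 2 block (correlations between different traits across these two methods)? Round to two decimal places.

HTHM values (method 1 × method 2): 0.04, 0.28, 0.07, 0.21, 0.48, 0.14; mean = 1.22/6 = 0.20.

0.20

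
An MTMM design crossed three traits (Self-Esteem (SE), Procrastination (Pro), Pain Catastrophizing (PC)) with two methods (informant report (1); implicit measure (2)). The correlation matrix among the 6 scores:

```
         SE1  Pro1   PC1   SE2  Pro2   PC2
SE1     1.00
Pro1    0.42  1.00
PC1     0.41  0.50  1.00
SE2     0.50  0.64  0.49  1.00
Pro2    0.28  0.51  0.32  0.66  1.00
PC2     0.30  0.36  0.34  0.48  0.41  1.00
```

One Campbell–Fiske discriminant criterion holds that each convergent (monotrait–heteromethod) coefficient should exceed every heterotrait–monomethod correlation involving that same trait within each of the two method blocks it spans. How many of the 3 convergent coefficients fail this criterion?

Convergent coefficients and their comparison sets:
SE (methods 1·2): 0.50 vs {0.42, 0.66, 0.41, 0.48} → fail.
Pro (methods 1·2): 0.51 vs {0.42, 0.66, 0.50, 0.41} → fail.
PC (methods 1·2): 0.34 vs {0.41, 0.48, 0.50, 0.41} → fail.
3 of 3 fail.

3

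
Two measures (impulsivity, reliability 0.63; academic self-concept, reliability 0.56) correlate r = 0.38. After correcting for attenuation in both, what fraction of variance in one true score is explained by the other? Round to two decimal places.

Disattenuated r = 0.38 / √(0.63 × 0.56) = 0.38 / 0.5940 = 0.6397.
Shared true-score variance = 0.6397² = 0.4092 ≈ 0.41.

0.41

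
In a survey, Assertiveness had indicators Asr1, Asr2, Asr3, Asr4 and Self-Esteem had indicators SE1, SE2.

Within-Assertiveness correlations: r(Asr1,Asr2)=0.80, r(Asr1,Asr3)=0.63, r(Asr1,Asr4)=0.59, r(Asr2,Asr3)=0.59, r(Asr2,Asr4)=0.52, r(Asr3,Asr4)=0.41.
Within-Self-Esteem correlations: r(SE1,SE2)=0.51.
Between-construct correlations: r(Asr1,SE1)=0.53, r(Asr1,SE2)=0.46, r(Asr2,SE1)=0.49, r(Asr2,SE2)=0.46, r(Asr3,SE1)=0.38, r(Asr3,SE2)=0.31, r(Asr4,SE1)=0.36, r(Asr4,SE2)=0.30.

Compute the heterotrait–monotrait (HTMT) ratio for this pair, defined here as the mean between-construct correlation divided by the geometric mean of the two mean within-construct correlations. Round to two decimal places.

0.75

Mean heterotrait r = 3.29/8 = 0.4113.
Mean within-Asr = 3.54/6 = 0.5900; mean within-SE = 0.51/1 = 0.5100.
Geometric mean = √(0.5900 × 0.5100) = 0.5485.
HTMT = 0.4113 / 0.5485 = 0.75.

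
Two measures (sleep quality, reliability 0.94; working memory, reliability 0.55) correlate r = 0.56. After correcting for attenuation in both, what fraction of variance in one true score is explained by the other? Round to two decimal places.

Disattenuated r = 0.56 / √(0.94 × 0.55) = 0.56 / 0.7190 = 0.7789.
Shared true-score variance = 0.7789² = 0.6067 ≈ 0.61.

0.61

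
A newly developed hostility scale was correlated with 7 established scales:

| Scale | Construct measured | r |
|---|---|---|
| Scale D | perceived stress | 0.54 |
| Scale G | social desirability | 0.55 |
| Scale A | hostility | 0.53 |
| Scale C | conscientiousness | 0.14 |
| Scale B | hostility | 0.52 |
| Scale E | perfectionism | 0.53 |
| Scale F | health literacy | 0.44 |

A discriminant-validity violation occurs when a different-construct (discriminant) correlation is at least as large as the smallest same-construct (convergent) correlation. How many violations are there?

3

Convergent (same construct = hostility): Scale A, Scale B.
Smallest convergent = 0.52. Discriminant values: 0.54, 0.55, 0.14, 0.53, 0.44; count ≥ 0.52 → 3.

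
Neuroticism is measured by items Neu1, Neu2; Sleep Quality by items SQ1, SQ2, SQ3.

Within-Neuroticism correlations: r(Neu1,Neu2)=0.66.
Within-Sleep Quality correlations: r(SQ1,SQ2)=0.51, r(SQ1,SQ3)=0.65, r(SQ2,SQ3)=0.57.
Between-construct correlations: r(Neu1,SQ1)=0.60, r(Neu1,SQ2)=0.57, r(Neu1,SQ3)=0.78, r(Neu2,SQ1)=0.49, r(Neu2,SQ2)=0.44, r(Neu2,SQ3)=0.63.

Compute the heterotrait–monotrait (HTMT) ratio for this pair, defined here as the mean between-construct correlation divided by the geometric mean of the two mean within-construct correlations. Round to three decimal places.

Between-construct mean = 3.51/6 = 0.5850.
Mean within-Neu = 0.66/1 = 0.6600; mean within-SQ = 1.73/3 = 0.5767.
Geometric mean = √(0.6600 × 0.5767) = 0.6169.
HTMT = 0.5850 / 0.6169 = 0.948.

0.948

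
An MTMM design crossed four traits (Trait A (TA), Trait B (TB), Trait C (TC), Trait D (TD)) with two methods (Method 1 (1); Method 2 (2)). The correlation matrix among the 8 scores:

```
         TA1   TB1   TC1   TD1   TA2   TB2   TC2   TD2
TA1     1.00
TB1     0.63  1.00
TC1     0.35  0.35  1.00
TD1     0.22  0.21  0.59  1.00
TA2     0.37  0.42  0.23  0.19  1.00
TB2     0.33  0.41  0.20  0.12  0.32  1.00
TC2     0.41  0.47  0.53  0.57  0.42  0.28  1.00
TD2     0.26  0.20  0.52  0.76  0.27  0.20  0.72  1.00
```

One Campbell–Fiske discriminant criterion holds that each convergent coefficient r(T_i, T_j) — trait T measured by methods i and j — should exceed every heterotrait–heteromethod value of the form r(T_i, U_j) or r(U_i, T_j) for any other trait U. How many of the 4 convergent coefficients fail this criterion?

Convergent coefficients and their comparison sets:
TA (methods 1·2): 0.37 vs {0.33, 0.42, 0.41, 0.23, 0.26, 0.19} → fail.
TB (methods 1·2): 0.41 vs {0.42, 0.33, 0.47, 0.20, 0.20, 0.12} → fail.
TC (methods 1·2): 0.53 vs {0.23, 0.41, 0.20, 0.47, 0.52, 0.57} → fail.
TD (methods 1·2): 0.76 vs {0.19, 0.26, 0.12, 0.20, 0.57, 0.52} → pass.
3 of 4 fail.

3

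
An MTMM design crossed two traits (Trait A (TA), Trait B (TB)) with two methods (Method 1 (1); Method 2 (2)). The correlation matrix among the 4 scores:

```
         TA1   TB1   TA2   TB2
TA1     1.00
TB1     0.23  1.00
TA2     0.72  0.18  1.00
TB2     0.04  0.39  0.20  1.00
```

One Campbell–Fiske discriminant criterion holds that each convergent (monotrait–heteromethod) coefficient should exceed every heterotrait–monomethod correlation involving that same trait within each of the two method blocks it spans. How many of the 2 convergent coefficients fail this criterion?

0

Each convergent coefficient versus the relevant comparison correlations:
TA (methods 1·2): 0.72 vs {0.23, 0.20} → pass.
TB (methods 1·2): 0.39 vs {0.23, 0.20} → pass.
0 of 2 fail.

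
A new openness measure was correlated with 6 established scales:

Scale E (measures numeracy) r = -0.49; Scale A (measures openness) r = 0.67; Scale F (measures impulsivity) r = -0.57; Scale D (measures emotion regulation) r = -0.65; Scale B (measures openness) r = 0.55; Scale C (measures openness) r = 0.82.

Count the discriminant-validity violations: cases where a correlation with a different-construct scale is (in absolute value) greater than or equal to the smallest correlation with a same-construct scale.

Convergent (same construct = openness): Scale A, Scale B, Scale C.
Smallest convergent = 0.55. Discriminant |r|: 0.49, 0.57, 0.65; count ≥ 0.55 → 2.

2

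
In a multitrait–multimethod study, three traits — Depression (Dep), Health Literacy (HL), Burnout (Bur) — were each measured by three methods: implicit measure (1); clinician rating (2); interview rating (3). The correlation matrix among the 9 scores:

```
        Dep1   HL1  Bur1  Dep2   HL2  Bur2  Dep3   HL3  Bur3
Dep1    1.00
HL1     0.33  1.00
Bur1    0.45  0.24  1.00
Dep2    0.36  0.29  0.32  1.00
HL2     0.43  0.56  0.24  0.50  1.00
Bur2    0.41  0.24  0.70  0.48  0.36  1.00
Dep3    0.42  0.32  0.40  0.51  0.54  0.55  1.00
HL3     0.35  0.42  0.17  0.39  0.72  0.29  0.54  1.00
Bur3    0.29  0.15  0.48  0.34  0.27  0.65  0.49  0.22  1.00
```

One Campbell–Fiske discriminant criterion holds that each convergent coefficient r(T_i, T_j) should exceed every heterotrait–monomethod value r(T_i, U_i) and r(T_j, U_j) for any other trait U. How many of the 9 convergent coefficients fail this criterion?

5

Convergent coefficients and their comparison sets:
Dep (methods 1·2): 0.36 vs {0.33, 0.50, 0.45, 0.48} → fail.
Dep (methods 1·3): 0.42 vs {0.33, 0.54, 0.45, 0.49} → fail.
Dep (methods 2·3): 0.51 vs {0.50, 0.54, 0.48, 0.49} → fail.
HL (methods 1·2): 0.56 vs {0.33, 0.50, 0.24, 0.36} → pass.
HL (methods 1·3): 0.42 vs {0.33, 0.54, 0.24, 0.22} → fail.
HL (methods 2·3): 0.72 vs {0.50, 0.54, 0.36, 0.22} → pass.
Bur (methods 1·2): 0.70 vs {0.45, 0.48, 0.24, 0.36} → pass.
Bur (methods 1·3): 0.48 vs {0.45, 0.49, 0.24, 0.22} → fail.
Bur (methods 2·3): 0.65 vs {0.48, 0.49, 0.36, 0.22} → pass.
5 of 9 fail.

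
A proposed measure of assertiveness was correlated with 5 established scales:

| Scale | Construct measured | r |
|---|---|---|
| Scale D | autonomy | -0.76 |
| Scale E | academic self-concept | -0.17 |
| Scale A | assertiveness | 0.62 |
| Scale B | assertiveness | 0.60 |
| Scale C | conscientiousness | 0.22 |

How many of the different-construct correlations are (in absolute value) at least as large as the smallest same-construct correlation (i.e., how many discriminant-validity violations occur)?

Convergent (same construct = assertiveness): Scale A, Scale B.
Smallest convergent = 0.60. Discriminant |r|: 0.76, 0.17, 0.22; count ≥ 0.60 → 1.

1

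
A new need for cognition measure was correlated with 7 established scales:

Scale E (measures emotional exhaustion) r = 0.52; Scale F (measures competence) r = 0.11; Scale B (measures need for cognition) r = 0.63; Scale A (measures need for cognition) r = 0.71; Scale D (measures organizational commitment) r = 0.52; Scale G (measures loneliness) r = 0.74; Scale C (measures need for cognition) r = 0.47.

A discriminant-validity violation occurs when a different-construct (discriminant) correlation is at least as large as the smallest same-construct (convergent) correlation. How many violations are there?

Convergent (same construct = need for cognition): Scale B, Scale A, Scale C.
Smallest convergent = 0.47. Discriminant values: 0.52, 0.11, 0.52, 0.74; count ≥ 0.47 → 3.

3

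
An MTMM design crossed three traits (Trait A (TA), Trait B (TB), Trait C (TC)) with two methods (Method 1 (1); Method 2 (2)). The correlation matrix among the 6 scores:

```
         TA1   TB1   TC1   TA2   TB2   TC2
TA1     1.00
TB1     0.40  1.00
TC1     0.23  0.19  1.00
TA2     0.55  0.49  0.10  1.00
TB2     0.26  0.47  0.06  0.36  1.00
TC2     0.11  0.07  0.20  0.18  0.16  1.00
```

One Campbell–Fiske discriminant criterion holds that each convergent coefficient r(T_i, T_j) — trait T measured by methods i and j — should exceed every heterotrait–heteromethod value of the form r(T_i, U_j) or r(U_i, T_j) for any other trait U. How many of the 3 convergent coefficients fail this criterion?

1

Checking each validity diagonal entry against its comparison values:
TA (methods 1·2): 0.55 vs {0.26, 0.49, 0.11, 0.10} → pass.
TB (methods 1·2): 0.47 vs {0.49, 0.26, 0.07, 0.06} → fail.
TC (methods 1·2): 0.20 vs {0.10, 0.11, 0.06, 0.07} → pass.
1 of 3 fail.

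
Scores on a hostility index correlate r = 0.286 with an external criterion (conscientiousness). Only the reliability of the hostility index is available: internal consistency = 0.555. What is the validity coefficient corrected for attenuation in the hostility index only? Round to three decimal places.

0.384

Single correction: r_c = r_obs / √r_xx = 0.286 / √0.555 = 0.286 / 0.7450 ≈ 0.384.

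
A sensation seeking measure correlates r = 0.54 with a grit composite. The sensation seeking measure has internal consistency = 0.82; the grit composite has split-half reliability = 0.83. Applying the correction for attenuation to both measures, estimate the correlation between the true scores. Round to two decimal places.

r_true = r_obs / √(r_xx · r_yy) = 0.54 / √(0.82 × 0.83) = 0.54 / √0.6806 = 0.54 / 0.8250 ≈ 0.65.

0.65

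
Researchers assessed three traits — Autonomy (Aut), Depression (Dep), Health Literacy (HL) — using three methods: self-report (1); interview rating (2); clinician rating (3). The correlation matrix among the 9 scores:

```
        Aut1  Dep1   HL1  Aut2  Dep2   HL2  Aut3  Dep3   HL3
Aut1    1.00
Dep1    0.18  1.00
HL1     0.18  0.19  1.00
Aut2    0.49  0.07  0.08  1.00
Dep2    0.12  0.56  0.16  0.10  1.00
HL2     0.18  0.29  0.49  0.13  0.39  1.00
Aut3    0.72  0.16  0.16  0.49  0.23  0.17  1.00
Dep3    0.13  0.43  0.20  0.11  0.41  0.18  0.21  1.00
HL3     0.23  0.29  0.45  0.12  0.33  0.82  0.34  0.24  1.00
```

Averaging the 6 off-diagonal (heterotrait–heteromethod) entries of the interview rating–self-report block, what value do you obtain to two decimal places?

HTHM values (method 2 × method 1): 0.07, 0.08, 0.12, 0.16, 0.18, 0.29; mean = 0.90/6 = 0.15.

0.15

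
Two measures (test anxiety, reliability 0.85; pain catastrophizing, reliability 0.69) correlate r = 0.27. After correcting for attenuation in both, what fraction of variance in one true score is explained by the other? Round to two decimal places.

Disattenuated r = 0.27 / √(0.85 × 0.69) = 0.27 / 0.7658 = 0.3526.
Shared true-score variance = 0.3526² = 0.1243 ≈ 0.12.

0.12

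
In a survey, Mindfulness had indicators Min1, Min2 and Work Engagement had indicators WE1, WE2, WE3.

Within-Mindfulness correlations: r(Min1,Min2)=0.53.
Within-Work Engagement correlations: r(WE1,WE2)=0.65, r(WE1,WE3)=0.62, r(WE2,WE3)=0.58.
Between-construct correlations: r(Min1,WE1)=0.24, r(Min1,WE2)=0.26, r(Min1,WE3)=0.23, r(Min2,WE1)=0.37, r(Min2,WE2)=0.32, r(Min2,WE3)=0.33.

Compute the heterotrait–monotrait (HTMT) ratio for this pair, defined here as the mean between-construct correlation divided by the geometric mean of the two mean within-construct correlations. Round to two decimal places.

Between-construct mean = 1.75/6 = 0.2917.
Mean within-Min = 0.53/1 = 0.5300; mean within-WE = 1.85/3 = 0.6167.
Geometric mean = √(0.5300 × 0.6167) = 0.5717.
HTMT = 0.2917 / 0.5717 = 0.51.

0.51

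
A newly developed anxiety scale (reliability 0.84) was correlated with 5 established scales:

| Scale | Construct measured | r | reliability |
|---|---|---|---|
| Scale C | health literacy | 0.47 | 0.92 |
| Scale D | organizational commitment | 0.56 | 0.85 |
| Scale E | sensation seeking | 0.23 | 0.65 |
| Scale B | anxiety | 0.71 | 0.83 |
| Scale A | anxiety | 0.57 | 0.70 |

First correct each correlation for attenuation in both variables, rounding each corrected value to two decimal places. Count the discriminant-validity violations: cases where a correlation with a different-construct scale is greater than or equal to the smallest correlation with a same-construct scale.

Disattenuated r (r / √(r_scale · r_new)):
  Scale C (disc): 0.47 / √(0.92·0.84) = 0.53
  Scale D (disc): 0.56 / √(0.85·0.84) = 0.66
  Scale E (disc): 0.23 / √(0.65·0.84) = 0.31
  Scale B (conv): 0.71 / √(0.83·0.84) = 0.85
  Scale A (conv): 0.57 / √(0.70·0.84) = 0.74
Smallest convergent = 0.74. Discriminant values: 0.53, 0.66, 0.31; count ≥ 0.74 → 0.

0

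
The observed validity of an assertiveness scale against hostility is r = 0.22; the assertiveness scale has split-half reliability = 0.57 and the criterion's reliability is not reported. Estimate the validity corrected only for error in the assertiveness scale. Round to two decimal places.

Single correction: r_c = r_obs / √r_xx = 0.22 / √0.57 = 0.22 / 0.7550 ≈ 0.29.

0.29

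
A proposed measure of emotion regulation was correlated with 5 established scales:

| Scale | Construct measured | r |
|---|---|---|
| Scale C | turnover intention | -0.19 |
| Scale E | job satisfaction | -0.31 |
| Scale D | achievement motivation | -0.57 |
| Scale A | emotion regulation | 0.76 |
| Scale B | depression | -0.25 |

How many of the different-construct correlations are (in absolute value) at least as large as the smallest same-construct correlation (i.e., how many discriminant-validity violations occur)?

0

Convergent (same construct = emotion regulation): Scale A.
Smallest convergent = 0.76. Discriminant |r|: 0.19, 0.31, 0.57, 0.25; count ≥ 0.76 → 0.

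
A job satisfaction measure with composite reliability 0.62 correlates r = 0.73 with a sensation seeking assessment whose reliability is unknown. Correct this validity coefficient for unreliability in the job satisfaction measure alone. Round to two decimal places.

Single correction: r_c = r_obs / √r_xx = 0.73 / √0.62 = 0.73 / 0.7874 ≈ 0.93.

0.93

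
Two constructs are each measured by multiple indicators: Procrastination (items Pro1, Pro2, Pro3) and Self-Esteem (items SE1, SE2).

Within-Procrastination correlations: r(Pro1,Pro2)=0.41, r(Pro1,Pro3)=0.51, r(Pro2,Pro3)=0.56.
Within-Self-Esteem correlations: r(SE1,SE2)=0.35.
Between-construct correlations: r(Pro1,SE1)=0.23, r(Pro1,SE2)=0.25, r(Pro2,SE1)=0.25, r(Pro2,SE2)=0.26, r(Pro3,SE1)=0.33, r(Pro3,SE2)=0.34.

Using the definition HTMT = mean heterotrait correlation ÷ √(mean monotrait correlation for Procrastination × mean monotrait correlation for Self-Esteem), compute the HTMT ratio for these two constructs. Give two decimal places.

Mean between = 1.66/6 = 0.2767.
Mean within-Pro = 1.48/3 = 0.4933; mean within-SE = 0.35/1 = 0.3500.
Geometric mean = √(0.4933 × 0.3500) = 0.4155.
HTMT = 0.2767 / 0.4155 = 0.67.

0.67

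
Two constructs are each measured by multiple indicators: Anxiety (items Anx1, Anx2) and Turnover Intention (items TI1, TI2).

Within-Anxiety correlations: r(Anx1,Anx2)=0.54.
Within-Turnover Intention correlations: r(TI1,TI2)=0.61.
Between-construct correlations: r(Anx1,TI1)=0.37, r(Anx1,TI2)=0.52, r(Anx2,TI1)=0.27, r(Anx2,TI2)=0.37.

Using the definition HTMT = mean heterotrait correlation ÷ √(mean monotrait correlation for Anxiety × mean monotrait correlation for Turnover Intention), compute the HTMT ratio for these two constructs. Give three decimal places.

0.666

Mean between = 1.53/4 = 0.3825.
Mean within-Anx = 0.54/1 = 0.5400; mean within-TI = 0.61/1 = 0.6100.
Geometric mean = √(0.5400 × 0.6100) = 0.5739.
HTMT = 0.3825 / 0.5739 = 0.666.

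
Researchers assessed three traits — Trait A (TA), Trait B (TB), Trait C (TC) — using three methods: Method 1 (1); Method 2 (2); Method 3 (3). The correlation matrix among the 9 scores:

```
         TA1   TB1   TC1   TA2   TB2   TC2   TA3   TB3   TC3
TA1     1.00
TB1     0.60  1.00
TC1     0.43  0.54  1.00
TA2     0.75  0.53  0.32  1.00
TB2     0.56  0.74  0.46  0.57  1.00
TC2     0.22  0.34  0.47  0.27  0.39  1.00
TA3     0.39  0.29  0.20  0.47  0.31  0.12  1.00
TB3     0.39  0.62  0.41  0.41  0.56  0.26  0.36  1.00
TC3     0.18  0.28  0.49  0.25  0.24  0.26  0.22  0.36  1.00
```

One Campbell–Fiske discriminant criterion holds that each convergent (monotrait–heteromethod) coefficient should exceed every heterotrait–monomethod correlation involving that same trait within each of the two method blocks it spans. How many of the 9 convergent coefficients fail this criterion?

Checking each validity diagonal entry against its comparison values:
TA (methods 1·2): 0.75 vs {0.60, 0.57, 0.43, 0.27} → pass.
TA (methods 1·3): 0.39 vs {0.60, 0.36, 0.43, 0.22} → fail.
TA (methods 2·3): 0.47 vs {0.57, 0.36, 0.27, 0.22} → fail.
TB (methods 1·2): 0.74 vs {0.60, 0.57, 0.54, 0.39} → pass.
TB (methods 1·3): 0.62 vs {0.60, 0.36, 0.54, 0.36} → pass.
TB (methods 2·3): 0.56 vs {0.57, 0.36, 0.39, 0.36} → fail.
TC (methods 1·2): 0.47 vs {0.43, 0.27, 0.54, 0.39} → fail.
TC (methods 1·3): 0.49 vs {0.43, 0.22, 0.54, 0.36} → fail.
TC (methods 2·3): 0.26 vs {0.27, 0.22, 0.39, 0.36} → fail.
6 of 9 fail.

6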